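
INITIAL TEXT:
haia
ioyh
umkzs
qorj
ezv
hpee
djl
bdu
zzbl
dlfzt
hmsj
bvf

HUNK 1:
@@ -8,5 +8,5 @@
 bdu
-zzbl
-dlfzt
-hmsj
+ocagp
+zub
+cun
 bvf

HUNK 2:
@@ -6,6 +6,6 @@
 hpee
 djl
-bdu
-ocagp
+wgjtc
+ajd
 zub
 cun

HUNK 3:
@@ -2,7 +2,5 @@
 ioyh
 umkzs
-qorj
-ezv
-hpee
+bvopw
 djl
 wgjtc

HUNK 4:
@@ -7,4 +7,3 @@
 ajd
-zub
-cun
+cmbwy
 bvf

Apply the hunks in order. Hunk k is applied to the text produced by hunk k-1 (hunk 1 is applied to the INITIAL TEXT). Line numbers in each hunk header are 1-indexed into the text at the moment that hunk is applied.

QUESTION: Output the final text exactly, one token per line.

Hunk 1: at line 8 remove [zzbl,dlfzt,hmsj] add [ocagp,zub,cun] -> 12 lines: haia ioyh umkzs qorj ezv hpee djl bdu ocagp zub cun bvf
Hunk 2: at line 6 remove [bdu,ocagp] add [wgjtc,ajd] -> 12 lines: haia ioyh umkzs qorj ezv hpee djl wgjtc ajd zub cun bvf
Hunk 3: at line 2 remove [qorj,ezv,hpee] add [bvopw] -> 10 lines: haia ioyh umkzs bvopw djl wgjtc ajd zub cun bvf
Hunk 4: at line 7 remove [zub,cun] add [cmbwy] -> 9 lines: haia ioyh umkzs bvopw djl wgjtc ajd cmbwy bvf

Answer: haia
ioyh
umkzs
bvopw
djl
wgjtc
ajd
cmbwy
bvf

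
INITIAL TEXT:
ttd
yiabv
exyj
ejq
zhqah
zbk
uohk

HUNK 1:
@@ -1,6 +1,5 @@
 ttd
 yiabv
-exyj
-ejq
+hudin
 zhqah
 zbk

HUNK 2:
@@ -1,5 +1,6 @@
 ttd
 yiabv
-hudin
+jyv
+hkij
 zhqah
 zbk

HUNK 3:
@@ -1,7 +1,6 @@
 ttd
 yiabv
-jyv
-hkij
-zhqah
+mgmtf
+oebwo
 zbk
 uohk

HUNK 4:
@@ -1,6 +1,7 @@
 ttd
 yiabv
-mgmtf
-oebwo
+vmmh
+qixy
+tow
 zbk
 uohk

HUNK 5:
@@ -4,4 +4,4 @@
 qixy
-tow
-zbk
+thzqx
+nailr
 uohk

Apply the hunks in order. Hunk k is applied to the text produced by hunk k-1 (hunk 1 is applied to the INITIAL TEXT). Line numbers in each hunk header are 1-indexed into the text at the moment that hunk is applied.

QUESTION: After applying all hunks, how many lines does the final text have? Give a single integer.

Hunk 1: at line 1 remove [exyj,ejq] add [hudin] -> 6 lines: ttd yiabv hudin zhqah zbk uohk
Hunk 2: at line 1 remove [hudin] add [jyv,hkij] -> 7 lines: ttd yiabv jyv hkij zhqah zbk uohk
Hunk 3: at line 1 remove [jyv,hkij,zhqah] add [mgmtf,oebwo] -> 6 lines: ttd yiabv mgmtf oebwo zbk uohk
Hunk 4: at line 1 remove [mgmtf,oebwo] add [vmmh,qixy,tow] -> 7 lines: ttd yiabv vmmh qixy tow zbk uohk
Hunk 5: at line 4 remove [tow,zbk] add [thzqx,nailr] -> 7 lines: ttd yiabv vmmh qixy thzqx nailr uohk
Final line count: 7

Answer: 7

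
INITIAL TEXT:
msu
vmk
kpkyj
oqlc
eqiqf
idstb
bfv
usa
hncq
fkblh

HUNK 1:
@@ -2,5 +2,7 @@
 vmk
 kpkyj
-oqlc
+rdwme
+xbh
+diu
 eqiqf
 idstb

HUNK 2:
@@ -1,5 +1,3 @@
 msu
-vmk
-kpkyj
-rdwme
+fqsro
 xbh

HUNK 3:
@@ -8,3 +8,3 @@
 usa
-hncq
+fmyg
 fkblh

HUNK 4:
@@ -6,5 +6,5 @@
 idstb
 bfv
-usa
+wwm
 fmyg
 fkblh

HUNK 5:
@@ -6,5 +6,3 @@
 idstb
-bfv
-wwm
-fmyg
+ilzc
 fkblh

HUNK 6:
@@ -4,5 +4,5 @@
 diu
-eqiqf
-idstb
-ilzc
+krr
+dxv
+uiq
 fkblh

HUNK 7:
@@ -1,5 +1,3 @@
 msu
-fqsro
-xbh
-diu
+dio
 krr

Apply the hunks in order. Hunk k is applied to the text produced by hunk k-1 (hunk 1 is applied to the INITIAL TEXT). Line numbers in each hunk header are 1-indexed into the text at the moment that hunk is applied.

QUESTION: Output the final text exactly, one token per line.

Answer: msu
dio
krr
dxv
uiq
fkblh

Derivation:
Hunk 1: at line 2 remove [oqlc] add [rdwme,xbh,diu] -> 12 lines: msu vmk kpkyj rdwme xbh diu eqiqf idstb bfv usa hncq fkblh
Hunk 2: at line 1 remove [vmk,kpkyj,rdwme] add [fqsro] -> 10 lines: msu fqsro xbh diu eqiqf idstb bfv usa hncq fkblh
Hunk 3: at line 8 remove [hncq] add [fmyg] -> 10 lines: msu fqsro xbh diu eqiqf idstb bfv usa fmyg fkblh
Hunk 4: at line 6 remove [usa] add [wwm] -> 10 lines: msu fqsro xbh diu eqiqf idstb bfv wwm fmyg fkblh
Hunk 5: at line 6 remove [bfv,wwm,fmyg] add [ilzc] -> 8 lines: msu fqsro xbh diu eqiqf idstb ilzc fkblh
Hunk 6: at line 4 remove [eqiqf,idstb,ilzc] add [krr,dxv,uiq] -> 8 lines: msu fqsro xbh diu krr dxv uiq fkblh
Hunk 7: at line 1 remove [fqsro,xbh,diu] add [dio] -> 6 lines: msu dio krr dxv uiq fkblh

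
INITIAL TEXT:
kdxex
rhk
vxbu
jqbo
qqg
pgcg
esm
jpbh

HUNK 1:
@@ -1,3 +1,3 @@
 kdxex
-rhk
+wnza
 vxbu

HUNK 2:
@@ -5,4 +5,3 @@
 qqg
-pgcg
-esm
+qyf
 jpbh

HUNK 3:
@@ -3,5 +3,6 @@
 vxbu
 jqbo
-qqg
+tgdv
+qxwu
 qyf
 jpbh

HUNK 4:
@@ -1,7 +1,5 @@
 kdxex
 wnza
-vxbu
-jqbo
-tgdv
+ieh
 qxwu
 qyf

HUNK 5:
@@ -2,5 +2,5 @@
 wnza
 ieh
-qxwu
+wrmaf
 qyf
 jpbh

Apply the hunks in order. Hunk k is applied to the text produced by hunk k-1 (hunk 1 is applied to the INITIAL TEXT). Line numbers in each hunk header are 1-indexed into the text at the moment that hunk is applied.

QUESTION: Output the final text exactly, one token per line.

Hunk 1: at line 1 remove [rhk] add [wnza] -> 8 lines: kdxex wnza vxbu jqbo qqg pgcg esm jpbh
Hunk 2: at line 5 remove [pgcg,esm] add [qyf] -> 7 lines: kdxex wnza vxbu jqbo qqg qyf jpbh
Hunk 3: at line 3 remove [qqg] add [tgdv,qxwu] -> 8 lines: kdxex wnza vxbu jqbo tgdv qxwu qyf jpbh
Hunk 4: at line 1 remove [vxbu,jqbo,tgdv] add [ieh] -> 6 lines: kdxex wnza ieh qxwu qyf jpbh
Hunk 5: at line 2 remove [qxwu] add [wrmaf] -> 6 lines: kdxex wnza ieh wrmaf qyf jpbh

Answer: kdxex
wnza
ieh
wrmaf
qyf
jpbh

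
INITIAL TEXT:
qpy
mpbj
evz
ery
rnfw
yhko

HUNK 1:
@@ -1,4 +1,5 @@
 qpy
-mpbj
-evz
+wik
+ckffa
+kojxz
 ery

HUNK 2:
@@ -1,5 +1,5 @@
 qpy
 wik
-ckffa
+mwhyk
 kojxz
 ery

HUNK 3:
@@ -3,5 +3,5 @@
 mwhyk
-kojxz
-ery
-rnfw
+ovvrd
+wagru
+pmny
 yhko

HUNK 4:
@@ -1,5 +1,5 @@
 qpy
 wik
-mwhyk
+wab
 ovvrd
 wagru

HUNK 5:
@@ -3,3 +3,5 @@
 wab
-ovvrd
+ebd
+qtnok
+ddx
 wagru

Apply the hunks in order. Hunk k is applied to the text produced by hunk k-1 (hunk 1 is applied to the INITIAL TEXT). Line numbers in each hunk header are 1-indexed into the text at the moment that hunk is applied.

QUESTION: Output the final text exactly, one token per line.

Answer: qpy
wik
wab
ebd
qtnok
ddx
wagru
pmny
yhko

Derivation:
Hunk 1: at line 1 remove [mpbj,evz] add [wik,ckffa,kojxz] -> 7 lines: qpy wik ckffa kojxz ery rnfw yhko
Hunk 2: at line 1 remove [ckffa] add [mwhyk] -> 7 lines: qpy wik mwhyk kojxz ery rnfw yhko
Hunk 3: at line 3 remove [kojxz,ery,rnfw] add [ovvrd,wagru,pmny] -> 7 lines: qpy wik mwhyk ovvrd wagru pmny yhko
Hunk 4: at line 1 remove [mwhyk] add [wab] -> 7 lines: qpy wik wab ovvrd wagru pmny yhko
Hunk 5: at line 3 remove [ovvrd] add [ebd,qtnok,ddx] -> 9 lines: qpy wik wab ebd qtnok ddx wagru pmny yhko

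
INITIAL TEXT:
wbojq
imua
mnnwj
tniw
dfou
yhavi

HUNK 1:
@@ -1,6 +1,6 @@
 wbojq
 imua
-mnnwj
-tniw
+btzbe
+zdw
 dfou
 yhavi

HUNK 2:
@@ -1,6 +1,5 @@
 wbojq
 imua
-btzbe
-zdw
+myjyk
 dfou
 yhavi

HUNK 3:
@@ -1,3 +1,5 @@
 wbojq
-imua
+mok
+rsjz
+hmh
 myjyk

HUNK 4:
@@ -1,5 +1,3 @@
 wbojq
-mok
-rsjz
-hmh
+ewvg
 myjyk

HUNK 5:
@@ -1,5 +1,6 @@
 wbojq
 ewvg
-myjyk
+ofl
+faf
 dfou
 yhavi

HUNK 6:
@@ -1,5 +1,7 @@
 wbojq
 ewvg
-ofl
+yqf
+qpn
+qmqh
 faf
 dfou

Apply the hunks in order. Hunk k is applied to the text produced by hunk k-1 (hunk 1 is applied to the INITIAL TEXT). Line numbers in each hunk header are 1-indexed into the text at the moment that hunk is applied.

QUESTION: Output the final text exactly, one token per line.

Answer: wbojq
ewvg
yqf
qpn
qmqh
faf
dfou
yhavi

Derivation:
Hunk 1: at line 1 remove [mnnwj,tniw] add [btzbe,zdw] -> 6 lines: wbojq imua btzbe zdw dfou yhavi
Hunk 2: at line 1 remove [btzbe,zdw] add [myjyk] -> 5 lines: wbojq imua myjyk dfou yhavi
Hunk 3: at line 1 remove [imua] add [mok,rsjz,hmh] -> 7 lines: wbojq mok rsjz hmh myjyk dfou yhavi
Hunk 4: at line 1 remove [mok,rsjz,hmh] add [ewvg] -> 5 lines: wbojq ewvg myjyk dfou yhavi
Hunk 5: at line 1 remove [myjyk] add [ofl,faf] -> 6 lines: wbojq ewvg ofl faf dfou yhavi
Hunk 6: at line 1 remove [ofl] add [yqf,qpn,qmqh] -> 8 lines: wbojq ewvg yqf qpn qmqh faf dfou yhavi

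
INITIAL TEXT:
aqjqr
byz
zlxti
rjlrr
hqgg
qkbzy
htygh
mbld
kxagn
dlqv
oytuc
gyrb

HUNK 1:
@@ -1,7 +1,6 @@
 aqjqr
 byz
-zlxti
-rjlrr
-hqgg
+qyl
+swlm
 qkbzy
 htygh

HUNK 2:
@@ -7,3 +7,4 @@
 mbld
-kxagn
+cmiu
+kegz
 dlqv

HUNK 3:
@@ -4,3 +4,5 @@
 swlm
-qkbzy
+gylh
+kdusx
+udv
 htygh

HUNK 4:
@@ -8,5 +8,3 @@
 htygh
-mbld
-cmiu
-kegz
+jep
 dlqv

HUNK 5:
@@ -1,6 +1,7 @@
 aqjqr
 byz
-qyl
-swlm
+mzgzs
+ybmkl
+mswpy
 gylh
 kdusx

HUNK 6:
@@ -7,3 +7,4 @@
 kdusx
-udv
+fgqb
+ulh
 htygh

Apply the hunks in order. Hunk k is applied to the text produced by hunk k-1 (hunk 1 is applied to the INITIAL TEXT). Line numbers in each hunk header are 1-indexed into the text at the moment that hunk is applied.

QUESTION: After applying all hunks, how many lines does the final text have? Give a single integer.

Hunk 1: at line 1 remove [zlxti,rjlrr,hqgg] add [qyl,swlm] -> 11 lines: aqjqr byz qyl swlm qkbzy htygh mbld kxagn dlqv oytuc gyrb
Hunk 2: at line 7 remove [kxagn] add [cmiu,kegz] -> 12 lines: aqjqr byz qyl swlm qkbzy htygh mbld cmiu kegz dlqv oytuc gyrb
Hunk 3: at line 4 remove [qkbzy] add [gylh,kdusx,udv] -> 14 lines: aqjqr byz qyl swlm gylh kdusx udv htygh mbld cmiu kegz dlqv oytuc gyrb
Hunk 4: at line 8 remove [mbld,cmiu,kegz] add [jep] -> 12 lines: aqjqr byz qyl swlm gylh kdusx udv htygh jep dlqv oytuc gyrb
Hunk 5: at line 1 remove [qyl,swlm] add [mzgzs,ybmkl,mswpy] -> 13 lines: aqjqr byz mzgzs ybmkl mswpy gylh kdusx udv htygh jep dlqv oytuc gyrb
Hunk 6: at line 7 remove [udv] add [fgqb,ulh] -> 14 lines: aqjqr byz mzgzs ybmkl mswpy gylh kdusx fgqb ulh htygh jep dlqv oytuc gyrb
Final line count: 14

Answer: 14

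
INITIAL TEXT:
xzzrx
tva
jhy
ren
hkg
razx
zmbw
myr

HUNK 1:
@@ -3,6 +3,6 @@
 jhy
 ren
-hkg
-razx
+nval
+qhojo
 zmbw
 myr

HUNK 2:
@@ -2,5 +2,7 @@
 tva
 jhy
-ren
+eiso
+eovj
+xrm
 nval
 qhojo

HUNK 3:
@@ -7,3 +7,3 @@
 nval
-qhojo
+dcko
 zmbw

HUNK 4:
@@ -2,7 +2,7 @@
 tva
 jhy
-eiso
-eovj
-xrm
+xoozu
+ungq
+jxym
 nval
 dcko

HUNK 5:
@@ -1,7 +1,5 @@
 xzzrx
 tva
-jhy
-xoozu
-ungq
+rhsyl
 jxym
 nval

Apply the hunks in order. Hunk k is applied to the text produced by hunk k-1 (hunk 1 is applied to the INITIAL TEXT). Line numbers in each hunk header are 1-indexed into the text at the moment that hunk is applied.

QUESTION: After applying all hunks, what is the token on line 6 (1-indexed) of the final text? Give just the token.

Hunk 1: at line 3 remove [hkg,razx] add [nval,qhojo] -> 8 lines: xzzrx tva jhy ren nval qhojo zmbw myr
Hunk 2: at line 2 remove [ren] add [eiso,eovj,xrm] -> 10 lines: xzzrx tva jhy eiso eovj xrm nval qhojo zmbw myr
Hunk 3: at line 7 remove [qhojo] add [dcko] -> 10 lines: xzzrx tva jhy eiso eovj xrm nval dcko zmbw myr
Hunk 4: at line 2 remove [eiso,eovj,xrm] add [xoozu,ungq,jxym] -> 10 lines: xzzrx tva jhy xoozu ungq jxym nval dcko zmbw myr
Hunk 5: at line 1 remove [jhy,xoozu,ungq] add [rhsyl] -> 8 lines: xzzrx tva rhsyl jxym nval dcko zmbw myr
Final line 6: dcko

Answer: dcko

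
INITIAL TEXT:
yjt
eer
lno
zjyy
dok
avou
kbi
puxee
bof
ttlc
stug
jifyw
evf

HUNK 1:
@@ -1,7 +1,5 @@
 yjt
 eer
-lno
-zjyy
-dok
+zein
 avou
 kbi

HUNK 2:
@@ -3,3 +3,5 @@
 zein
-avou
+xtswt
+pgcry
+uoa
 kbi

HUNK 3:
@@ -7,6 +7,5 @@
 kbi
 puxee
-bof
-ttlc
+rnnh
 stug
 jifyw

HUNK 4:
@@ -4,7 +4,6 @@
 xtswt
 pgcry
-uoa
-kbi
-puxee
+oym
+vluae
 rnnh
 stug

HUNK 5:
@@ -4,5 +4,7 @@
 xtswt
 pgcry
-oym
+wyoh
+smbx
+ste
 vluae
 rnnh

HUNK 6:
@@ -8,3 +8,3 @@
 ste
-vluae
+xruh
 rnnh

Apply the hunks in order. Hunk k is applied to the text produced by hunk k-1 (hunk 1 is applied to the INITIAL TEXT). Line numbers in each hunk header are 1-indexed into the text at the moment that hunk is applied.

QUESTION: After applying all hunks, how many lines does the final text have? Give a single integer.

Answer: 13

Derivation:
Hunk 1: at line 1 remove [lno,zjyy,dok] add [zein] -> 11 lines: yjt eer zein avou kbi puxee bof ttlc stug jifyw evf
Hunk 2: at line 3 remove [avou] add [xtswt,pgcry,uoa] -> 13 lines: yjt eer zein xtswt pgcry uoa kbi puxee bof ttlc stug jifyw evf
Hunk 3: at line 7 remove [bof,ttlc] add [rnnh] -> 12 lines: yjt eer zein xtswt pgcry uoa kbi puxee rnnh stug jifyw evf
Hunk 4: at line 4 remove [uoa,kbi,puxee] add [oym,vluae] -> 11 lines: yjt eer zein xtswt pgcry oym vluae rnnh stug jifyw evf
Hunk 5: at line 4 remove [oym] add [wyoh,smbx,ste] -> 13 lines: yjt eer zein xtswt pgcry wyoh smbx ste vluae rnnh stug jifyw evf
Hunk 6: at line 8 remove [vluae] add [xruh] -> 13 lines: yjt eer zein xtswt pgcry wyoh smbx ste xruh rnnh stug jifyw evf
Final line count: 13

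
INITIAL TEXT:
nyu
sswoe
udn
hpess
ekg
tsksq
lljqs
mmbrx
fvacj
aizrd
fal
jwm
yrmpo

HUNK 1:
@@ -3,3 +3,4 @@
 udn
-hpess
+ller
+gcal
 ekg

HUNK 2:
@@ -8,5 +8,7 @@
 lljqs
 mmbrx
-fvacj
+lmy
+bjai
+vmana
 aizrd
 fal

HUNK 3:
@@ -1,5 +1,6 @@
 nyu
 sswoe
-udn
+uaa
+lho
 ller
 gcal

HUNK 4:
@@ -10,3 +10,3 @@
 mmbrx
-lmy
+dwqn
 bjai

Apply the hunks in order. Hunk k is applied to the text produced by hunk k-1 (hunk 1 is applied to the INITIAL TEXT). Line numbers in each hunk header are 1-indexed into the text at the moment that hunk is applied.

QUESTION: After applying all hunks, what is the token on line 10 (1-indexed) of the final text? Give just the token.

Hunk 1: at line 3 remove [hpess] add [ller,gcal] -> 14 lines: nyu sswoe udn ller gcal ekg tsksq lljqs mmbrx fvacj aizrd fal jwm yrmpo
Hunk 2: at line 8 remove [fvacj] add [lmy,bjai,vmana] -> 16 lines: nyu sswoe udn ller gcal ekg tsksq lljqs mmbrx lmy bjai vmana aizrd fal jwm yrmpo
Hunk 3: at line 1 remove [udn] add [uaa,lho] -> 17 lines: nyu sswoe uaa lho ller gcal ekg tsksq lljqs mmbrx lmy bjai vmana aizrd fal jwm yrmpo
Hunk 4: at line 10 remove [lmy] add [dwqn] -> 17 lines: nyu sswoe uaa lho ller gcal ekg tsksq lljqs mmbrx dwqn bjai vmana aizrd fal jwm yrmpo
Final line 10: mmbrx

Answer: mmbrx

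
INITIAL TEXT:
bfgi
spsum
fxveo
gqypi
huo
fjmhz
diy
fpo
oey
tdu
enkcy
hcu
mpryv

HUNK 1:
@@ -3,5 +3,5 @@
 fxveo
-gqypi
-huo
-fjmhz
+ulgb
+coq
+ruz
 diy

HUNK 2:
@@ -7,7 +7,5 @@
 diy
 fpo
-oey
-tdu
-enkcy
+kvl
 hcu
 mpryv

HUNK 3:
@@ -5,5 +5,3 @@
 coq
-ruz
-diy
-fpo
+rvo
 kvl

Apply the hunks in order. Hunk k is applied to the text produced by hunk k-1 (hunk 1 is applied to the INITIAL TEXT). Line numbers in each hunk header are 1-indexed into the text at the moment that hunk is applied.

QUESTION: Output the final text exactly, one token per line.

Hunk 1: at line 3 remove [gqypi,huo,fjmhz] add [ulgb,coq,ruz] -> 13 lines: bfgi spsum fxveo ulgb coq ruz diy fpo oey tdu enkcy hcu mpryv
Hunk 2: at line 7 remove [oey,tdu,enkcy] add [kvl] -> 11 lines: bfgi spsum fxveo ulgb coq ruz diy fpo kvl hcu mpryv
Hunk 3: at line 5 remove [ruz,diy,fpo] add [rvo] -> 9 lines: bfgi spsum fxveo ulgb coq rvo kvl hcu mpryv

Answer: bfgi
spsum
fxveo
ulgb
coq
rvo
kvl
hcu
mpryv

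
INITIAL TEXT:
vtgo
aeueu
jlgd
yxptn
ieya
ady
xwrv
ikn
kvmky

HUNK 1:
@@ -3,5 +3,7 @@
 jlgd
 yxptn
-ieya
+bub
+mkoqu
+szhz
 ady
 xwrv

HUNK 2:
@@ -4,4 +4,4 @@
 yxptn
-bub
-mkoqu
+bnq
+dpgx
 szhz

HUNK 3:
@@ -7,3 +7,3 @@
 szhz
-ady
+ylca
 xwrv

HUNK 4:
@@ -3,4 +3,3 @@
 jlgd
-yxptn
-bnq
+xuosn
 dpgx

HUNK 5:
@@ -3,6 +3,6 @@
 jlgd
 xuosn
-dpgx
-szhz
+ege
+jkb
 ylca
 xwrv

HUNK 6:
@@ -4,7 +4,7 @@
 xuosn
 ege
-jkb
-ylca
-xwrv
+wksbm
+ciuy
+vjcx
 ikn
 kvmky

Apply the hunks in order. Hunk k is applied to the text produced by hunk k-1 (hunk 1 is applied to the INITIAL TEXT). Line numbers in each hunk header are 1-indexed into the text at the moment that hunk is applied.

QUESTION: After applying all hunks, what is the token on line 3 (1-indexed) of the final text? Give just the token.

Answer: jlgd

Derivation:
Hunk 1: at line 3 remove [ieya] add [bub,mkoqu,szhz] -> 11 lines: vtgo aeueu jlgd yxptn bub mkoqu szhz ady xwrv ikn kvmky
Hunk 2: at line 4 remove [bub,mkoqu] add [bnq,dpgx] -> 11 lines: vtgo aeueu jlgd yxptn bnq dpgx szhz ady xwrv ikn kvmky
Hunk 3: at line 7 remove [ady] add [ylca] -> 11 lines: vtgo aeueu jlgd yxptn bnq dpgx szhz ylca xwrv ikn kvmky
Hunk 4: at line 3 remove [yxptn,bnq] add [xuosn] -> 10 lines: vtgo aeueu jlgd xuosn dpgx szhz ylca xwrv ikn kvmky
Hunk 5: at line 3 remove [dpgx,szhz] add [ege,jkb] -> 10 lines: vtgo aeueu jlgd xuosn ege jkb ylca xwrv ikn kvmky
Hunk 6: at line 4 remove [jkb,ylca,xwrv] add [wksbm,ciuy,vjcx] -> 10 lines: vtgo aeueu jlgd xuosn ege wksbm ciuy vjcx ikn kvmky
Final line 3: jlgd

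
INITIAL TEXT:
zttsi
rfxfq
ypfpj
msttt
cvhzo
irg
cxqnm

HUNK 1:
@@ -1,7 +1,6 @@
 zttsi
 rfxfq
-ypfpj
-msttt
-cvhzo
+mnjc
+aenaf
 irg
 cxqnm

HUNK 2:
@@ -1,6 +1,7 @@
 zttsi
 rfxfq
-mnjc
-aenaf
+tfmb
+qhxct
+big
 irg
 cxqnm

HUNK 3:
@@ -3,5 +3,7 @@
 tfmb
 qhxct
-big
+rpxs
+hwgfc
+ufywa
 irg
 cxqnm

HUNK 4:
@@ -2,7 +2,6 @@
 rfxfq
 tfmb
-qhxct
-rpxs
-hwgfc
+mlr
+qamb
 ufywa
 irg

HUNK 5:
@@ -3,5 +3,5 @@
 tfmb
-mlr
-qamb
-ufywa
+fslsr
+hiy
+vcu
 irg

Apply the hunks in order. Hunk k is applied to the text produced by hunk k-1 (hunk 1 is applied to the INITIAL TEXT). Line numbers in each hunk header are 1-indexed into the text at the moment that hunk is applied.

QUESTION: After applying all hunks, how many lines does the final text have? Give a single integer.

Answer: 8

Derivation:
Hunk 1: at line 1 remove [ypfpj,msttt,cvhzo] add [mnjc,aenaf] -> 6 lines: zttsi rfxfq mnjc aenaf irg cxqnm
Hunk 2: at line 1 remove [mnjc,aenaf] add [tfmb,qhxct,big] -> 7 lines: zttsi rfxfq tfmb qhxct big irg cxqnm
Hunk 3: at line 3 remove [big] add [rpxs,hwgfc,ufywa] -> 9 lines: zttsi rfxfq tfmb qhxct rpxs hwgfc ufywa irg cxqnm
Hunk 4: at line 2 remove [qhxct,rpxs,hwgfc] add [mlr,qamb] -> 8 lines: zttsi rfxfq tfmb mlr qamb ufywa irg cxqnm
Hunk 5: at line 3 remove [mlr,qamb,ufywa] add [fslsr,hiy,vcu] -> 8 lines: zttsi rfxfq tfmb fslsr hiy vcu irg cxqnm
Final line count: 8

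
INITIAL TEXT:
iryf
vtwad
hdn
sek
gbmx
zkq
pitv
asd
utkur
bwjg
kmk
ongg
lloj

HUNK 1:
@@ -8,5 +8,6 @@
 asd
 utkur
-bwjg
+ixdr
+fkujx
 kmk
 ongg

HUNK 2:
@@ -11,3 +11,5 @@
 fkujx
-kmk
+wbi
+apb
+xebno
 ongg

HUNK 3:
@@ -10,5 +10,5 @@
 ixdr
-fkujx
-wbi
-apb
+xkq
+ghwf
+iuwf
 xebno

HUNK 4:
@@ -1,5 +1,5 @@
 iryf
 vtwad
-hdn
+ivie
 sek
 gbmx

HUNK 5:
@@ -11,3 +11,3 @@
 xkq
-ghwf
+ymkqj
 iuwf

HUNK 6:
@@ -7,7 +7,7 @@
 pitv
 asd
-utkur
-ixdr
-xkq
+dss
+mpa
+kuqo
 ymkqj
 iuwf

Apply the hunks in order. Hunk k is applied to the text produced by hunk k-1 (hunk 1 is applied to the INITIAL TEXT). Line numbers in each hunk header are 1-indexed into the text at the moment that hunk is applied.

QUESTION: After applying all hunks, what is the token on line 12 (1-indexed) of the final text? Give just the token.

Hunk 1: at line 8 remove [bwjg] add [ixdr,fkujx] -> 14 lines: iryf vtwad hdn sek gbmx zkq pitv asd utkur ixdr fkujx kmk ongg lloj
Hunk 2: at line 11 remove [kmk] add [wbi,apb,xebno] -> 16 lines: iryf vtwad hdn sek gbmx zkq pitv asd utkur ixdr fkujx wbi apb xebno ongg lloj
Hunk 3: at line 10 remove [fkujx,wbi,apb] add [xkq,ghwf,iuwf] -> 16 lines: iryf vtwad hdn sek gbmx zkq pitv asd utkur ixdr xkq ghwf iuwf xebno ongg lloj
Hunk 4: at line 1 remove [hdn] add [ivie] -> 16 lines: iryf vtwad ivie sek gbmx zkq pitv asd utkur ixdr xkq ghwf iuwf xebno ongg lloj
Hunk 5: at line 11 remove [ghwf] add [ymkqj] -> 16 lines: iryf vtwad ivie sek gbmx zkq pitv asd utkur ixdr xkq ymkqj iuwf xebno ongg lloj
Hunk 6: at line 7 remove [utkur,ixdr,xkq] add [dss,mpa,kuqo] -> 16 lines: iryf vtwad ivie sek gbmx zkq pitv asd dss mpa kuqo ymkqj iuwf xebno ongg lloj
Final line 12: ymkqj

Answer: ymkqj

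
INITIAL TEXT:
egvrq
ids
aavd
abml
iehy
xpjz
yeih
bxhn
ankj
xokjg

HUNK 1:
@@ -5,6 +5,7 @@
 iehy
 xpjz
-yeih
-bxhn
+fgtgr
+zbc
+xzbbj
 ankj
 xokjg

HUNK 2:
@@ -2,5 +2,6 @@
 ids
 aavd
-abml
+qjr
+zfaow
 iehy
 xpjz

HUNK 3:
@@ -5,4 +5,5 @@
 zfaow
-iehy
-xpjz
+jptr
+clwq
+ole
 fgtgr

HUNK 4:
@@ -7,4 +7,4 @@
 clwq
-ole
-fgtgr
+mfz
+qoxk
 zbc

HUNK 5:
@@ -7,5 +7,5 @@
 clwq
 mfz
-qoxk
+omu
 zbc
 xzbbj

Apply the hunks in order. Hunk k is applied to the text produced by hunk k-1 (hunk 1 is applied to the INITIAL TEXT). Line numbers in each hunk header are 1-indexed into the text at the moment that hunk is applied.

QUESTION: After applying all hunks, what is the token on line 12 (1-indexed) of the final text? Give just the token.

Hunk 1: at line 5 remove [yeih,bxhn] add [fgtgr,zbc,xzbbj] -> 11 lines: egvrq ids aavd abml iehy xpjz fgtgr zbc xzbbj ankj xokjg
Hunk 2: at line 2 remove [abml] add [qjr,zfaow] -> 12 lines: egvrq ids aavd qjr zfaow iehy xpjz fgtgr zbc xzbbj ankj xokjg
Hunk 3: at line 5 remove [iehy,xpjz] add [jptr,clwq,ole] -> 13 lines: egvrq ids aavd qjr zfaow jptr clwq ole fgtgr zbc xzbbj ankj xokjg
Hunk 4: at line 7 remove [ole,fgtgr] add [mfz,qoxk] -> 13 lines: egvrq ids aavd qjr zfaow jptr clwq mfz qoxk zbc xzbbj ankj xokjg
Hunk 5: at line 7 remove [qoxk] add [omu] -> 13 lines: egvrq ids aavd qjr zfaow jptr clwq mfz omu zbc xzbbj ankj xokjg
Final line 12: ankj

Answer: ankj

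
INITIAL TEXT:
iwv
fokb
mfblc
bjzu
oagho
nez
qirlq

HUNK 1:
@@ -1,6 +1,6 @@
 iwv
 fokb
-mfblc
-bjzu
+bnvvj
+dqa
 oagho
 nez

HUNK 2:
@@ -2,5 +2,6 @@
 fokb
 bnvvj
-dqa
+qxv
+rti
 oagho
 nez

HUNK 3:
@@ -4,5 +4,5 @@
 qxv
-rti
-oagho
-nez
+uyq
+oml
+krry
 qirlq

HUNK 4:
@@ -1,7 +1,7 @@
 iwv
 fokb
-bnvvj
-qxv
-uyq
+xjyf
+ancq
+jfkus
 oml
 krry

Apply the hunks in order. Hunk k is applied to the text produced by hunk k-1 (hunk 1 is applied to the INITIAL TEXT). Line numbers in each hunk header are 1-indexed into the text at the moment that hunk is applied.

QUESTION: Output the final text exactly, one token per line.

Answer: iwv
fokb
xjyf
ancq
jfkus
oml
krry
qirlq

Derivation:
Hunk 1: at line 1 remove [mfblc,bjzu] add [bnvvj,dqa] -> 7 lines: iwv fokb bnvvj dqa oagho nez qirlq
Hunk 2: at line 2 remove [dqa] add [qxv,rti] -> 8 lines: iwv fokb bnvvj qxv rti oagho nez qirlq
Hunk 3: at line 4 remove [rti,oagho,nez] add [uyq,oml,krry] -> 8 lines: iwv fokb bnvvj qxv uyq oml krry qirlq
Hunk 4: at line 1 remove [bnvvj,qxv,uyq] add [xjyf,ancq,jfkus] -> 8 lines: iwv fokb xjyf ancq jfkus oml krry qirlq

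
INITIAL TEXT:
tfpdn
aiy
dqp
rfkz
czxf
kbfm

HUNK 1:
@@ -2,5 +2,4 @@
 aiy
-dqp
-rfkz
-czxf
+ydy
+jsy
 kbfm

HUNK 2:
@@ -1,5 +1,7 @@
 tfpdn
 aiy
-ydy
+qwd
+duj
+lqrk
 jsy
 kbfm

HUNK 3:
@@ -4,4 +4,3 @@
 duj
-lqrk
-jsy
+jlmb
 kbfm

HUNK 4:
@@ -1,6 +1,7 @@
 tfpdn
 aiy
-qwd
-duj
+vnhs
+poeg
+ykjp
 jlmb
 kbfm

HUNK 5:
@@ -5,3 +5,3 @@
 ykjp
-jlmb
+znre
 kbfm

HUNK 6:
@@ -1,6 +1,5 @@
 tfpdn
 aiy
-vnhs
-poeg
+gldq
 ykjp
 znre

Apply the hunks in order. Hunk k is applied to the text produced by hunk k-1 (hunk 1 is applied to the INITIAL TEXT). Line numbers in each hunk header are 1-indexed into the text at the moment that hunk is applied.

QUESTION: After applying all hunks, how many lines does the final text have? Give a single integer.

Hunk 1: at line 2 remove [dqp,rfkz,czxf] add [ydy,jsy] -> 5 lines: tfpdn aiy ydy jsy kbfm
Hunk 2: at line 1 remove [ydy] add [qwd,duj,lqrk] -> 7 lines: tfpdn aiy qwd duj lqrk jsy kbfm
Hunk 3: at line 4 remove [lqrk,jsy] add [jlmb] -> 6 lines: tfpdn aiy qwd duj jlmb kbfm
Hunk 4: at line 1 remove [qwd,duj] add [vnhs,poeg,ykjp] -> 7 lines: tfpdn aiy vnhs poeg ykjp jlmb kbfm
Hunk 5: at line 5 remove [jlmb] add [znre] -> 7 lines: tfpdn aiy vnhs poeg ykjp znre kbfm
Hunk 6: at line 1 remove [vnhs,poeg] add [gldq] -> 6 lines: tfpdn aiy gldq ykjp znre kbfm
Final line count: 6

Answer: 6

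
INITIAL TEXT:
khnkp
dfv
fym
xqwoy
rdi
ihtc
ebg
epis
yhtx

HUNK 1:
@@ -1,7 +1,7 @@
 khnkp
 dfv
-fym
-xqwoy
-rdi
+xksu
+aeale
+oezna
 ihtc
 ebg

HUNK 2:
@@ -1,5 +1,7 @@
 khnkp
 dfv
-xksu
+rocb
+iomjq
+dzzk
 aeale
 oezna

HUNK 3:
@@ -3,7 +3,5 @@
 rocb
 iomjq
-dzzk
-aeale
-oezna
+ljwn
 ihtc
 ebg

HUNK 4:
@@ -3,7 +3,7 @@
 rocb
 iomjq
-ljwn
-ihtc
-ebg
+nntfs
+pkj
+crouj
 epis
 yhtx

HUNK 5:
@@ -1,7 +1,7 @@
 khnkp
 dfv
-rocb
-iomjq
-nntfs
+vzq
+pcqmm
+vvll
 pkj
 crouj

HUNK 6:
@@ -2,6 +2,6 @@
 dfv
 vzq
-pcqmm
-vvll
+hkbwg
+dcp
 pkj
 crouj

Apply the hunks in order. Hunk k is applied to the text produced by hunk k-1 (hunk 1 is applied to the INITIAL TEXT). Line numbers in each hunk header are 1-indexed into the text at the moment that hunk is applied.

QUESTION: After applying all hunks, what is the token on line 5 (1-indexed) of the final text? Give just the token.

Answer: dcp

Derivation:
Hunk 1: at line 1 remove [fym,xqwoy,rdi] add [xksu,aeale,oezna] -> 9 lines: khnkp dfv xksu aeale oezna ihtc ebg epis yhtx
Hunk 2: at line 1 remove [xksu] add [rocb,iomjq,dzzk] -> 11 lines: khnkp dfv rocb iomjq dzzk aeale oezna ihtc ebg epis yhtx
Hunk 3: at line 3 remove [dzzk,aeale,oezna] add [ljwn] -> 9 lines: khnkp dfv rocb iomjq ljwn ihtc ebg epis yhtx
Hunk 4: at line 3 remove [ljwn,ihtc,ebg] add [nntfs,pkj,crouj] -> 9 lines: khnkp dfv rocb iomjq nntfs pkj crouj epis yhtx
Hunk 5: at line 1 remove [rocb,iomjq,nntfs] add [vzq,pcqmm,vvll] -> 9 lines: khnkp dfv vzq pcqmm vvll pkj crouj epis yhtx
Hunk 6: at line 2 remove [pcqmm,vvll] add [hkbwg,dcp] -> 9 lines: khnkp dfv vzq hkbwg dcp pkj crouj epis yhtx
Final line 5: dcp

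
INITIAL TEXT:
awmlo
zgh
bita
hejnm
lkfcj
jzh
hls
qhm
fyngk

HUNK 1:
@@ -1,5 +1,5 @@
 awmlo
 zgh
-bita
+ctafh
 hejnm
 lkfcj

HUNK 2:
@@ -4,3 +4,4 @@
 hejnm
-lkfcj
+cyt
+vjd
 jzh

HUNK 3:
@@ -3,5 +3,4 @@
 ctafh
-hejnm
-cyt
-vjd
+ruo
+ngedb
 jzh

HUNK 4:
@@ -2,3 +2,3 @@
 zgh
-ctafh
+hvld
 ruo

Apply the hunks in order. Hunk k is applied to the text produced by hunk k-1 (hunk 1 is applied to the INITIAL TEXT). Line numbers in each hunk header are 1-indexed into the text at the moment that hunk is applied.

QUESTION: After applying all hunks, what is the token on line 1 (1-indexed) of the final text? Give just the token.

Answer: awmlo

Derivation:
Hunk 1: at line 1 remove [bita] add [ctafh] -> 9 lines: awmlo zgh ctafh hejnm lkfcj jzh hls qhm fyngk
Hunk 2: at line 4 remove [lkfcj] add [cyt,vjd] -> 10 lines: awmlo zgh ctafh hejnm cyt vjd jzh hls qhm fyngk
Hunk 3: at line 3 remove [hejnm,cyt,vjd] add [ruo,ngedb] -> 9 lines: awmlo zgh ctafh ruo ngedb jzh hls qhm fyngk
Hunk 4: at line 2 remove [ctafh] add [hvld] -> 9 lines: awmlo zgh hvld ruo ngedb jzh hls qhm fyngk
Final line 1: awmlo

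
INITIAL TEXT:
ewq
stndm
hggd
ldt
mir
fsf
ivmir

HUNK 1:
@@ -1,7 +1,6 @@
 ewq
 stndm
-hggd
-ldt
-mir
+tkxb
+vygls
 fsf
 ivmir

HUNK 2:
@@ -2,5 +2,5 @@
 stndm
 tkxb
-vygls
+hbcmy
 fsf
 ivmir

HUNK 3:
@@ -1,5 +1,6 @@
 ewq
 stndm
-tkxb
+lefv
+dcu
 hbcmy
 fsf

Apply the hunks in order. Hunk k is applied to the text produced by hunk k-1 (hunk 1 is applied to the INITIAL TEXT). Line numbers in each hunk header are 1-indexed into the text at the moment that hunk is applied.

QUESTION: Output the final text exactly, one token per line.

Answer: ewq
stndm
lefv
dcu
hbcmy
fsf
ivmir

Derivation:
Hunk 1: at line 1 remove [hggd,ldt,mir] add [tkxb,vygls] -> 6 lines: ewq stndm tkxb vygls fsf ivmir
Hunk 2: at line 2 remove [vygls] add [hbcmy] -> 6 lines: ewq stndm tkxb hbcmy fsf ivmir
Hunk 3: at line 1 remove [tkxb] add [lefv,dcu] -> 7 lines: ewq stndm lefv dcu hbcmy fsf ivmir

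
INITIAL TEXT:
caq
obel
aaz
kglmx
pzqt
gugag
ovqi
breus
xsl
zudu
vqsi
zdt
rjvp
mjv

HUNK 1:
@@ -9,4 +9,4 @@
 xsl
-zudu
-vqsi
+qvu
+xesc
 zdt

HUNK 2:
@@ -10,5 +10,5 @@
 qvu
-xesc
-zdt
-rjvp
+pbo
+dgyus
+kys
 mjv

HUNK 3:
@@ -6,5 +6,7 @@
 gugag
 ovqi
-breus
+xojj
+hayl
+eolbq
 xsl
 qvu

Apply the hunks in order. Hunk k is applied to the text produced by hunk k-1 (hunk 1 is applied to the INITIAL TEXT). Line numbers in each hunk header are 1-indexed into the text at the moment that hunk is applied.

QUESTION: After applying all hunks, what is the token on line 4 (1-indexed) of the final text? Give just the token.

Hunk 1: at line 9 remove [zudu,vqsi] add [qvu,xesc] -> 14 lines: caq obel aaz kglmx pzqt gugag ovqi breus xsl qvu xesc zdt rjvp mjv
Hunk 2: at line 10 remove [xesc,zdt,rjvp] add [pbo,dgyus,kys] -> 14 lines: caq obel aaz kglmx pzqt gugag ovqi breus xsl qvu pbo dgyus kys mjv
Hunk 3: at line 6 remove [breus] add [xojj,hayl,eolbq] -> 16 lines: caq obel aaz kglmx pzqt gugag ovqi xojj hayl eolbq xsl qvu pbo dgyus kys mjv
Final line 4: kglmx

Answer: kglmx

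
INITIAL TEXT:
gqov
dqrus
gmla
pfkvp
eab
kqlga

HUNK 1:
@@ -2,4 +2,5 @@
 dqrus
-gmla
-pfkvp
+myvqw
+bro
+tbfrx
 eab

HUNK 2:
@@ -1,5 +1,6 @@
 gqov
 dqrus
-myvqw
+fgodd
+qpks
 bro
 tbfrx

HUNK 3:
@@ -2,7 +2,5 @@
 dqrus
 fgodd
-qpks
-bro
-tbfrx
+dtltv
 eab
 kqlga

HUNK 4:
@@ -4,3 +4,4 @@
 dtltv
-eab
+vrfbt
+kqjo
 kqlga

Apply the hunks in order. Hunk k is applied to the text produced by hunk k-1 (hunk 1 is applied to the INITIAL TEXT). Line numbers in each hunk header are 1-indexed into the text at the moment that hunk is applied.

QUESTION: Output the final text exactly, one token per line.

Hunk 1: at line 2 remove [gmla,pfkvp] add [myvqw,bro,tbfrx] -> 7 lines: gqov dqrus myvqw bro tbfrx eab kqlga
Hunk 2: at line 1 remove [myvqw] add [fgodd,qpks] -> 8 lines: gqov dqrus fgodd qpks bro tbfrx eab kqlga
Hunk 3: at line 2 remove [qpks,bro,tbfrx] add [dtltv] -> 6 lines: gqov dqrus fgodd dtltv eab kqlga
Hunk 4: at line 4 remove [eab] add [vrfbt,kqjo] -> 7 lines: gqov dqrus fgodd dtltv vrfbt kqjo kqlga

Answer: gqov
dqrus
fgodd
dtltv
vrfbt
kqjo
kqlga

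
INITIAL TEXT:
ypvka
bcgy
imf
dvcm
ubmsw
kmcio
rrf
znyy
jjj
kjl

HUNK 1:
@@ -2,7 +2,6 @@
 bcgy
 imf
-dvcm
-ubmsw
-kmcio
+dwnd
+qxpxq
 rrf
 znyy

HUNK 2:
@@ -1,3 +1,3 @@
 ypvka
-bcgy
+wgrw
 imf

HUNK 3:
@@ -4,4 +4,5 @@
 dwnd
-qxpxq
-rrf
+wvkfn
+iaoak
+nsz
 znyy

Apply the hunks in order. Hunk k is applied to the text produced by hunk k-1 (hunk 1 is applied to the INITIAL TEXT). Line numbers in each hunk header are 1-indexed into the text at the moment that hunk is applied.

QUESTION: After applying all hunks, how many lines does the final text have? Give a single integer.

Hunk 1: at line 2 remove [dvcm,ubmsw,kmcio] add [dwnd,qxpxq] -> 9 lines: ypvka bcgy imf dwnd qxpxq rrf znyy jjj kjl
Hunk 2: at line 1 remove [bcgy] add [wgrw] -> 9 lines: ypvka wgrw imf dwnd qxpxq rrf znyy jjj kjl
Hunk 3: at line 4 remove [qxpxq,rrf] add [wvkfn,iaoak,nsz] -> 10 lines: ypvka wgrw imf dwnd wvkfn iaoak nsz znyy jjj kjl
Final line count: 10

Answer: 10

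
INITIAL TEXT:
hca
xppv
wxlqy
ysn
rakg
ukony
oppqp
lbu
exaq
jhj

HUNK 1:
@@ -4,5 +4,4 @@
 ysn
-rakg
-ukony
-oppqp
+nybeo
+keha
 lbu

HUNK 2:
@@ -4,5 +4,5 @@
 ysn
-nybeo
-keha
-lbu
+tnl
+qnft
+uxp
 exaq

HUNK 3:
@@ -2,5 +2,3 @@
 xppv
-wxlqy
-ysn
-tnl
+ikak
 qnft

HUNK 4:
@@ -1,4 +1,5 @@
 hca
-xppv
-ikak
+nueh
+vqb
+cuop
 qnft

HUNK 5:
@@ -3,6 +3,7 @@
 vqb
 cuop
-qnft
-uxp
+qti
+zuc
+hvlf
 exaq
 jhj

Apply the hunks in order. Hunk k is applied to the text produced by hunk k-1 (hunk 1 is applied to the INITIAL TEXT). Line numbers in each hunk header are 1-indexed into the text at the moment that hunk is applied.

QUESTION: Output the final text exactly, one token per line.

Hunk 1: at line 4 remove [rakg,ukony,oppqp] add [nybeo,keha] -> 9 lines: hca xppv wxlqy ysn nybeo keha lbu exaq jhj
Hunk 2: at line 4 remove [nybeo,keha,lbu] add [tnl,qnft,uxp] -> 9 lines: hca xppv wxlqy ysn tnl qnft uxp exaq jhj
Hunk 3: at line 2 remove [wxlqy,ysn,tnl] add [ikak] -> 7 lines: hca xppv ikak qnft uxp exaq jhj
Hunk 4: at line 1 remove [xppv,ikak] add [nueh,vqb,cuop] -> 8 lines: hca nueh vqb cuop qnft uxp exaq jhj
Hunk 5: at line 3 remove [qnft,uxp] add [qti,zuc,hvlf] -> 9 lines: hca nueh vqb cuop qti zuc hvlf exaq jhj

Answer: hca
nueh
vqb
cuop
qti
zuc
hvlf
exaq
jhj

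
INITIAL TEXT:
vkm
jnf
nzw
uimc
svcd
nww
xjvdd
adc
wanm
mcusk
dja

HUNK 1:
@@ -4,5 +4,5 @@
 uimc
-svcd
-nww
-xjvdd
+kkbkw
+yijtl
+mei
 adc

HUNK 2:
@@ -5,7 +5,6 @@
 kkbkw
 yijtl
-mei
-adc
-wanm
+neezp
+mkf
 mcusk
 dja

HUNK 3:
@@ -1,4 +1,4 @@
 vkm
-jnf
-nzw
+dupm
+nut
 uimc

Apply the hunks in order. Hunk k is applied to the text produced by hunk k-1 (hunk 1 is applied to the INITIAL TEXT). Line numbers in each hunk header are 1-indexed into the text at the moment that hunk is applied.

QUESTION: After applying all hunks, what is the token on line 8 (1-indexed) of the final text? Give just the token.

Hunk 1: at line 4 remove [svcd,nww,xjvdd] add [kkbkw,yijtl,mei] -> 11 lines: vkm jnf nzw uimc kkbkw yijtl mei adc wanm mcusk dja
Hunk 2: at line 5 remove [mei,adc,wanm] add [neezp,mkf] -> 10 lines: vkm jnf nzw uimc kkbkw yijtl neezp mkf mcusk dja
Hunk 3: at line 1 remove [jnf,nzw] add [dupm,nut] -> 10 lines: vkm dupm nut uimc kkbkw yijtl neezp mkf mcusk dja
Final line 8: mkf

Answer: mkf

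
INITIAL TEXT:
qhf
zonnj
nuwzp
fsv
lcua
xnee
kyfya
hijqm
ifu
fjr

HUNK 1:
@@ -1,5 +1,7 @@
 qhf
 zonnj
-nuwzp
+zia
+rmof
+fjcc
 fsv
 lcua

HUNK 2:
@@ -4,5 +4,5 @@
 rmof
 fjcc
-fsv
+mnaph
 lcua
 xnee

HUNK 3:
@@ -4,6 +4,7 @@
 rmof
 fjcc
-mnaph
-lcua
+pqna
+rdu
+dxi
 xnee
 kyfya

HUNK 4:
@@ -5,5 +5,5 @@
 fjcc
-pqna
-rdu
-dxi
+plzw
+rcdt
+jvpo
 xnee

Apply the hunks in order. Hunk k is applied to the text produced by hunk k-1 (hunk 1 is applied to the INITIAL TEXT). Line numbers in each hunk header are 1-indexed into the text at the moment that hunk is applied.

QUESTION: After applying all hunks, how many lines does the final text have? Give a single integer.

Hunk 1: at line 1 remove [nuwzp] add [zia,rmof,fjcc] -> 12 lines: qhf zonnj zia rmof fjcc fsv lcua xnee kyfya hijqm ifu fjr
Hunk 2: at line 4 remove [fsv] add [mnaph] -> 12 lines: qhf zonnj zia rmof fjcc mnaph lcua xnee kyfya hijqm ifu fjr
Hunk 3: at line 4 remove [mnaph,lcua] add [pqna,rdu,dxi] -> 13 lines: qhf zonnj zia rmof fjcc pqna rdu dxi xnee kyfya hijqm ifu fjr
Hunk 4: at line 5 remove [pqna,rdu,dxi] add [plzw,rcdt,jvpo] -> 13 lines: qhf zonnj zia rmof fjcc plzw rcdt jvpo xnee kyfya hijqm ifu fjr
Final line count: 13

Answer: 13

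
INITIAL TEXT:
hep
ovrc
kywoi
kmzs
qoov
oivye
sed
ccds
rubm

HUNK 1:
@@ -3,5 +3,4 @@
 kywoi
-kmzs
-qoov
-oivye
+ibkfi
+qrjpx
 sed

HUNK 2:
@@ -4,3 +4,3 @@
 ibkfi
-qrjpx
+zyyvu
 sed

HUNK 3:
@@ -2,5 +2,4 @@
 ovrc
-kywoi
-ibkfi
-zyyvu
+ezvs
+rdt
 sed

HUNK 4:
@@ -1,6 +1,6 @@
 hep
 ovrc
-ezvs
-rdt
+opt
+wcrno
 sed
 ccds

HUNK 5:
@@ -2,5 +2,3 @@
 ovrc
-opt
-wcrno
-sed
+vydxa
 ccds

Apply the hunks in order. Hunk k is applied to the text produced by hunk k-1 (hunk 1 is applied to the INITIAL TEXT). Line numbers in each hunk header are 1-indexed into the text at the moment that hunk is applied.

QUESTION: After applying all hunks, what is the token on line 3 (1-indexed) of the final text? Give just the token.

Answer: vydxa

Derivation:
Hunk 1: at line 3 remove [kmzs,qoov,oivye] add [ibkfi,qrjpx] -> 8 lines: hep ovrc kywoi ibkfi qrjpx sed ccds rubm
Hunk 2: at line 4 remove [qrjpx] add [zyyvu] -> 8 lines: hep ovrc kywoi ibkfi zyyvu sed ccds rubm
Hunk 3: at line 2 remove [kywoi,ibkfi,zyyvu] add [ezvs,rdt] -> 7 lines: hep ovrc ezvs rdt sed ccds rubm
Hunk 4: at line 1 remove [ezvs,rdt] add [opt,wcrno] -> 7 lines: hep ovrc opt wcrno sed ccds rubm
Hunk 5: at line 2 remove [opt,wcrno,sed] add [vydxa] -> 5 lines: hep ovrc vydxa ccds rubm
Final line 3: vydxa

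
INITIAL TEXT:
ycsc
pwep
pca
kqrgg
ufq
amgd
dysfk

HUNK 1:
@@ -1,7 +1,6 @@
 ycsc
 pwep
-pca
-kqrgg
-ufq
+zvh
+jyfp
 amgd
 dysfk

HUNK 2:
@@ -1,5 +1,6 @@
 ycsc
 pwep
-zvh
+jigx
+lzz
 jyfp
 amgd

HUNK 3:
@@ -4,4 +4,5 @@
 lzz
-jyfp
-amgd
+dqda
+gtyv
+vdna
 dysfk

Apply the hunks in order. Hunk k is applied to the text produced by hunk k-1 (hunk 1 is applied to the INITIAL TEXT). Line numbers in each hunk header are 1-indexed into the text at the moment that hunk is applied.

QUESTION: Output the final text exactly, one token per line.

Hunk 1: at line 1 remove [pca,kqrgg,ufq] add [zvh,jyfp] -> 6 lines: ycsc pwep zvh jyfp amgd dysfk
Hunk 2: at line 1 remove [zvh] add [jigx,lzz] -> 7 lines: ycsc pwep jigx lzz jyfp amgd dysfk
Hunk 3: at line 4 remove [jyfp,amgd] add [dqda,gtyv,vdna] -> 8 lines: ycsc pwep jigx lzz dqda gtyv vdna dysfk

Answer: ycsc
pwep
jigx
lzz
dqda
gtyv
vdna
dysfk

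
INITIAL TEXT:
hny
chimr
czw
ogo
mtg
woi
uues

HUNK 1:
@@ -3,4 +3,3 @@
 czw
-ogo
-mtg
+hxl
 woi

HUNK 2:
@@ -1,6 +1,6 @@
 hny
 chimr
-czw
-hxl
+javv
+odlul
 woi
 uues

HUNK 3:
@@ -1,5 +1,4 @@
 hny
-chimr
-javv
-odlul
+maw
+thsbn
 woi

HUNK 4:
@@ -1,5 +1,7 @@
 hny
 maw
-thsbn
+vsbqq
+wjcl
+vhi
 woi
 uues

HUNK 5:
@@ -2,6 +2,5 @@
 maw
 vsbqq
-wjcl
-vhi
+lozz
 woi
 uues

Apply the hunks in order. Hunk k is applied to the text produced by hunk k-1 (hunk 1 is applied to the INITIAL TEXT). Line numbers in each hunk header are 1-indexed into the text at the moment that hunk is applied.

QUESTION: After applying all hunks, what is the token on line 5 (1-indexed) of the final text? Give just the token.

Answer: woi

Derivation:
Hunk 1: at line 3 remove [ogo,mtg] add [hxl] -> 6 lines: hny chimr czw hxl woi uues
Hunk 2: at line 1 remove [czw,hxl] add [javv,odlul] -> 6 lines: hny chimr javv odlul woi uues
Hunk 3: at line 1 remove [chimr,javv,odlul] add [maw,thsbn] -> 5 lines: hny maw thsbn woi uues
Hunk 4: at line 1 remove [thsbn] add [vsbqq,wjcl,vhi] -> 7 lines: hny maw vsbqq wjcl vhi woi uues
Hunk 5: at line 2 remove [wjcl,vhi] add [lozz] -> 6 lines: hny maw vsbqq lozz woi uues
Final line 5: woi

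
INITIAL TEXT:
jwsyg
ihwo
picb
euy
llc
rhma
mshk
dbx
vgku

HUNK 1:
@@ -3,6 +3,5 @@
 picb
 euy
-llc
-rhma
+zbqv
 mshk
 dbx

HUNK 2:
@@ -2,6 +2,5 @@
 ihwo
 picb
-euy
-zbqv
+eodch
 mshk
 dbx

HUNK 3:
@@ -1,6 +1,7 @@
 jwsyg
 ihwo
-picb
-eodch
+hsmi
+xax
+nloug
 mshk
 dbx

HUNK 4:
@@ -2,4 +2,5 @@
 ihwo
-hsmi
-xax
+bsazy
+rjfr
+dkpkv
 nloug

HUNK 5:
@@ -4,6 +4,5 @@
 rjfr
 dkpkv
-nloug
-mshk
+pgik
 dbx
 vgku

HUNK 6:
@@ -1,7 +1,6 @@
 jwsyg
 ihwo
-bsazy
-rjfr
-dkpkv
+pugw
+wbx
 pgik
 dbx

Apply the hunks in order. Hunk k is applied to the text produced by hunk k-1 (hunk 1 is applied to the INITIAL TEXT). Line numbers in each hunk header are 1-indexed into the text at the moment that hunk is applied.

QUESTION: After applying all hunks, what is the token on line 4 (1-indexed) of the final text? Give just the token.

Hunk 1: at line 3 remove [llc,rhma] add [zbqv] -> 8 lines: jwsyg ihwo picb euy zbqv mshk dbx vgku
Hunk 2: at line 2 remove [euy,zbqv] add [eodch] -> 7 lines: jwsyg ihwo picb eodch mshk dbx vgku
Hunk 3: at line 1 remove [picb,eodch] add [hsmi,xax,nloug] -> 8 lines: jwsyg ihwo hsmi xax nloug mshk dbx vgku
Hunk 4: at line 2 remove [hsmi,xax] add [bsazy,rjfr,dkpkv] -> 9 lines: jwsyg ihwo bsazy rjfr dkpkv nloug mshk dbx vgku
Hunk 5: at line 4 remove [nloug,mshk] add [pgik] -> 8 lines: jwsyg ihwo bsazy rjfr dkpkv pgik dbx vgku
Hunk 6: at line 1 remove [bsazy,rjfr,dkpkv] add [pugw,wbx] -> 7 lines: jwsyg ihwo pugw wbx pgik dbx vgku
Final line 4: wbx

Answer: wbx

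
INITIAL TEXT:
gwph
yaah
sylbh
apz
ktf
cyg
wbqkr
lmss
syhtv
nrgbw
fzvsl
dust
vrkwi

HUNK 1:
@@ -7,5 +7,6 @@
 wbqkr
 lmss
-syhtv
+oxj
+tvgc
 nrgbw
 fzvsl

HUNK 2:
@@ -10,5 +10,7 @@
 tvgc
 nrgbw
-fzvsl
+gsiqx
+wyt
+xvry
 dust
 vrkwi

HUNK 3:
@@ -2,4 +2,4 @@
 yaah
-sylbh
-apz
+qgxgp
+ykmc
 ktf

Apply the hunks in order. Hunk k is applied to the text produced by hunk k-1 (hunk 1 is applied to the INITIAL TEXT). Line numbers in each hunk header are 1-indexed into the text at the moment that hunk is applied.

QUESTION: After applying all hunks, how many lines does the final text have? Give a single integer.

Hunk 1: at line 7 remove [syhtv] add [oxj,tvgc] -> 14 lines: gwph yaah sylbh apz ktf cyg wbqkr lmss oxj tvgc nrgbw fzvsl dust vrkwi
Hunk 2: at line 10 remove [fzvsl] add [gsiqx,wyt,xvry] -> 16 lines: gwph yaah sylbh apz ktf cyg wbqkr lmss oxj tvgc nrgbw gsiqx wyt xvry dust vrkwi
Hunk 3: at line 2 remove [sylbh,apz] add [qgxgp,ykmc] -> 16 lines: gwph yaah qgxgp ykmc ktf cyg wbqkr lmss oxj tvgc nrgbw gsiqx wyt xvry dust vrkwi
Final line count: 16

Answer: 16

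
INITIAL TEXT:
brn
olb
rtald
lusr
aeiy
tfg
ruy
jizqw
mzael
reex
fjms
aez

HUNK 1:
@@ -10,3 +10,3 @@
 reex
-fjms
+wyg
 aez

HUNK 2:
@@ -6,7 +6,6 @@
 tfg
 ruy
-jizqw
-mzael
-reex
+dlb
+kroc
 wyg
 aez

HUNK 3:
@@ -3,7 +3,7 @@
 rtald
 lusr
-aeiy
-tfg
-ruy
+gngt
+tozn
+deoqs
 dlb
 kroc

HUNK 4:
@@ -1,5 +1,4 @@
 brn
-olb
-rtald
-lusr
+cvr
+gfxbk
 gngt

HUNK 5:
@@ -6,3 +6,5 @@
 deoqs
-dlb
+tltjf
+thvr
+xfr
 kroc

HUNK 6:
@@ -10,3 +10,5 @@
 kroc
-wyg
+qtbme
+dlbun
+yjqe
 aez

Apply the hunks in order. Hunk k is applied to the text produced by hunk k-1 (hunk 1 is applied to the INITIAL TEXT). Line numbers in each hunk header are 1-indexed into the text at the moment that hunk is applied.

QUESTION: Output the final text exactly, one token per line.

Answer: brn
cvr
gfxbk
gngt
tozn
deoqs
tltjf
thvr
xfr
kroc
qtbme
dlbun
yjqe
aez

Derivation:
Hunk 1: at line 10 remove [fjms] add [wyg] -> 12 lines: brn olb rtald lusr aeiy tfg ruy jizqw mzael reex wyg aez
Hunk 2: at line 6 remove [jizqw,mzael,reex] add [dlb,kroc] -> 11 lines: brn olb rtald lusr aeiy tfg ruy dlb kroc wyg aez
Hunk 3: at line 3 remove [aeiy,tfg,ruy] add [gngt,tozn,deoqs] -> 11 lines: brn olb rtald lusr gngt tozn deoqs dlb kroc wyg aez
Hunk 4: at line 1 remove [olb,rtald,lusr] add [cvr,gfxbk] -> 10 lines: brn cvr gfxbk gngt tozn deoqs dlb kroc wyg aez
Hunk 5: at line 6 remove [dlb] add [tltjf,thvr,xfr] -> 12 lines: brn cvr gfxbk gngt tozn deoqs tltjf thvr xfr kroc wyg aez
Hunk 6: at line 10 remove [wyg] add [qtbme,dlbun,yjqe] -> 14 lines: brn cvr gfxbk gngt tozn deoqs tltjf thvr xfr kroc qtbme dlbun yjqe aez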